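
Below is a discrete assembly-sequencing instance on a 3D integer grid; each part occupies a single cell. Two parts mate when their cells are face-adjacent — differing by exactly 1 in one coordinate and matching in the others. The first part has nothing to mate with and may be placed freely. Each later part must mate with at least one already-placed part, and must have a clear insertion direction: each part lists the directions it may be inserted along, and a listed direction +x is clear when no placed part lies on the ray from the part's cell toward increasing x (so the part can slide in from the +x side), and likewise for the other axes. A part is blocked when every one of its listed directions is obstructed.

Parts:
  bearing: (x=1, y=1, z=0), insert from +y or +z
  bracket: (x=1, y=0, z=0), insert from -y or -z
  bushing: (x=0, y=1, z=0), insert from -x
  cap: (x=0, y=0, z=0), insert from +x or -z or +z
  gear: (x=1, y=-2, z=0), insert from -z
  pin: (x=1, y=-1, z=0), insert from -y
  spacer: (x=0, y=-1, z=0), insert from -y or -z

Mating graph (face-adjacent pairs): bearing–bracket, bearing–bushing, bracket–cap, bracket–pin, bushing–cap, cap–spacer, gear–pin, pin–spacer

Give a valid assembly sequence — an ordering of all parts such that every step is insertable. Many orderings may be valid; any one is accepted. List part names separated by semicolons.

1. pin@(1, -1, 0) [-y clear] — {pin}
2. spacer@(0, -1, 0) [-y clear] — {pin, spacer}
3. gear@(1, -2, 0) [-z clear] — {gear, pin, spacer}
4. cap@(0, 0, 0) [+x clear] — {cap, gear, pin, spacer}
5. bushing@(0, 1, 0) [-x clear] — {bushing, cap, gear, pin, spacer}
6. bearing@(1, 1, 0) [+y clear] — {bearing, bushing, cap, gear, pin, spacer}
7. bracket@(1, 0, 0) [-z clear] — {bearing, bracket, bushing, cap, gear, pin, spacer}

pin; spacer; gear; cap; bushing; bearing; bracket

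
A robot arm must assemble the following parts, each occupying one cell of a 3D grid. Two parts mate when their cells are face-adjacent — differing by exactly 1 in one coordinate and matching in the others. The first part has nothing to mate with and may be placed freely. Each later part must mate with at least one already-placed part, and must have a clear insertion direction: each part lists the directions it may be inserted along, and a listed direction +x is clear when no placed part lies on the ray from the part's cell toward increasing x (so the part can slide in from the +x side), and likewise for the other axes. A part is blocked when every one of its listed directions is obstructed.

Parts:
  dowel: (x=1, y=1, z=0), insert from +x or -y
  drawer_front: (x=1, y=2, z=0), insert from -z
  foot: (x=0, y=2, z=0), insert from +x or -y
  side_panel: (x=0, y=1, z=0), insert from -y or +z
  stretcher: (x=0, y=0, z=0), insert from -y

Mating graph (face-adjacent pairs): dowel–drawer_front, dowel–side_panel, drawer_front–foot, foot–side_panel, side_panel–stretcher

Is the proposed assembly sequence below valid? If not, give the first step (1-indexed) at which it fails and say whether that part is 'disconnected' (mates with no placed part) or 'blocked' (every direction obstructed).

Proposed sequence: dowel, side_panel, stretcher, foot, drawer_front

Valid

1. dowel@(1, 1, 0) [+x clear] — {dowel}
2. side_panel@(0, 1, 0) [-y clear] — {dowel, side_panel}
3. stretcher@(0, 0, 0) [-y clear] — {dowel, side_panel, stretcher}
4. foot@(0, 2, 0) [+x clear] — {dowel, foot, side_panel, stretcher}
5. drawer_front@(1, 2, 0) [-z clear] — {dowel, drawer_front, foot, side_panel, stretcher}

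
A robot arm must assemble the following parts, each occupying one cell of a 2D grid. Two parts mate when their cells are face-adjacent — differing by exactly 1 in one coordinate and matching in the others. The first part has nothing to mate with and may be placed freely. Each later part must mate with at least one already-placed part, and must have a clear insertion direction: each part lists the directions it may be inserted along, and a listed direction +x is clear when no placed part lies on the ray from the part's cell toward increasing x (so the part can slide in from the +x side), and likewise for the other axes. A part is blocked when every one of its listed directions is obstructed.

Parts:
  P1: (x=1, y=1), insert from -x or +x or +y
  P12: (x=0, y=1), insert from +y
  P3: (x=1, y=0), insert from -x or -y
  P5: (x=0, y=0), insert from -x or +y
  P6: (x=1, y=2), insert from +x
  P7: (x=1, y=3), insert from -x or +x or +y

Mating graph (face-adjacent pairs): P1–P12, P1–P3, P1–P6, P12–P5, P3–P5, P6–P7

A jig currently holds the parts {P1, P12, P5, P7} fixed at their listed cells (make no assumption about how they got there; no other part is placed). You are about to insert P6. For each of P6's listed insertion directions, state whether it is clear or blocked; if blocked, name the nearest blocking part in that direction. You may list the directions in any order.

+x: ray from P6(1, 2) has no placed part ⇒ clear

+x: clear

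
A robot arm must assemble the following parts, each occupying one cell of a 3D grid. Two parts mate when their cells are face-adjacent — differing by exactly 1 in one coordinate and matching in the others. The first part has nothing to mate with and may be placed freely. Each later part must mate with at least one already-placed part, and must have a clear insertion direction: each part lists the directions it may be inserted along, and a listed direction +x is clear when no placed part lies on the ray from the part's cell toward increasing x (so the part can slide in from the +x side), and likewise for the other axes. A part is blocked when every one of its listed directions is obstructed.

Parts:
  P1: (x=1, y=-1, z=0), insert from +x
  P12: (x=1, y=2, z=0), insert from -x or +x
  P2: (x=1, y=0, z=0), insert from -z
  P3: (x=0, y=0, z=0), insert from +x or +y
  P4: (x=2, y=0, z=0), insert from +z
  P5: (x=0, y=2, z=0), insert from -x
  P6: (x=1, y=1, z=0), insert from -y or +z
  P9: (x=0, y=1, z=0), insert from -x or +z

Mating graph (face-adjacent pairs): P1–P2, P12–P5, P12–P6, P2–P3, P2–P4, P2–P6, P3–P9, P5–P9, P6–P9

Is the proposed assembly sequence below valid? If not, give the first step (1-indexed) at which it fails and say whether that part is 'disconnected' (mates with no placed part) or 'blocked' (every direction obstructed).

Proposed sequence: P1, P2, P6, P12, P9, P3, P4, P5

Invalid at step 6 (blocked)

1. P1@(1, -1, 0) [+x clear] — {P1}
2. P2@(1, 0, 0) [-z clear] — {P1, P2}
3. P6@(1, 1, 0) [+z clear] — {P1, P2, P6}
4. P12@(1, 2, 0) [-x clear] — {P1, P12, P2, P6}
5. P9@(0, 1, 0) [-x clear] — {P1, P12, P2, P6, P9}
6. P3@(0, 0, 0) — +x/+y all obstructed ⇒ blocked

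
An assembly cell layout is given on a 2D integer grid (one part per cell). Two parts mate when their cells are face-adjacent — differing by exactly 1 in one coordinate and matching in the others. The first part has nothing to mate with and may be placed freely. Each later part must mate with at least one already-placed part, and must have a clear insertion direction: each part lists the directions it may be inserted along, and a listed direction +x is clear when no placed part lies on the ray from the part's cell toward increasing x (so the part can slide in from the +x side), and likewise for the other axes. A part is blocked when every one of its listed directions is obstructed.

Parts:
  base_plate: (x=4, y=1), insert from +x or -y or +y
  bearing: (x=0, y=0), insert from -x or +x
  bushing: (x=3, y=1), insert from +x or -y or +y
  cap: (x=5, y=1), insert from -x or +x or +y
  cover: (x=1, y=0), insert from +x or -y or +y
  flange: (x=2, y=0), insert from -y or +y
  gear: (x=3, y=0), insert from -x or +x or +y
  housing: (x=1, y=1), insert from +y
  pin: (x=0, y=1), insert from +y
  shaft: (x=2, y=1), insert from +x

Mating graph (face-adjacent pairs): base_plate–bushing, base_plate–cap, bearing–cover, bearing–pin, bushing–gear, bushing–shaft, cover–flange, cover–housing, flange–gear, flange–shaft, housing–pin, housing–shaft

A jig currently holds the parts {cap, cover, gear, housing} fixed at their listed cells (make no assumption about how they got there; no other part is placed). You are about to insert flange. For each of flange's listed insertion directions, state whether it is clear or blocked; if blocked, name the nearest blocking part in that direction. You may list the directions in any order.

+y: clear; -y: clear

-y: ray from flange(2, 0) has no placed part ⇒ clear
+y: ray from flange(2, 0) has no placed part ⇒ clear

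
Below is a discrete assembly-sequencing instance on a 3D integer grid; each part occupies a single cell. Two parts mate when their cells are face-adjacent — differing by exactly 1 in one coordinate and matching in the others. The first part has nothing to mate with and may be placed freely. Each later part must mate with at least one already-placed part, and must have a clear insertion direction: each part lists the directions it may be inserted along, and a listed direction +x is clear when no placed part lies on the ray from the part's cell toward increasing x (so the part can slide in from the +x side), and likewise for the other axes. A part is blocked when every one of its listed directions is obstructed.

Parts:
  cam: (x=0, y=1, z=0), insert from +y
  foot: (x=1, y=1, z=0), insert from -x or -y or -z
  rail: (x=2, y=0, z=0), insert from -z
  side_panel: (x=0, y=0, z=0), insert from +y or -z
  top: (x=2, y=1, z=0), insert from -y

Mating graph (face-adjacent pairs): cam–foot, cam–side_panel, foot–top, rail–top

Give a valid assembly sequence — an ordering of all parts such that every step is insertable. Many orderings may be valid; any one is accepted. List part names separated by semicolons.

cam; foot; top; rail; side_panel

1. cam@(0, 1, 0) [+y clear] — {cam}
2. foot@(1, 1, 0) [-y clear] — {cam, foot}
3. top@(2, 1, 0) [-y clear] — {cam, foot, top}
4. rail@(2, 0, 0) [-z clear] — {cam, foot, rail, top}
5. side_panel@(0, 0, 0) [-z clear] — {cam, foot, rail, side_panel, top}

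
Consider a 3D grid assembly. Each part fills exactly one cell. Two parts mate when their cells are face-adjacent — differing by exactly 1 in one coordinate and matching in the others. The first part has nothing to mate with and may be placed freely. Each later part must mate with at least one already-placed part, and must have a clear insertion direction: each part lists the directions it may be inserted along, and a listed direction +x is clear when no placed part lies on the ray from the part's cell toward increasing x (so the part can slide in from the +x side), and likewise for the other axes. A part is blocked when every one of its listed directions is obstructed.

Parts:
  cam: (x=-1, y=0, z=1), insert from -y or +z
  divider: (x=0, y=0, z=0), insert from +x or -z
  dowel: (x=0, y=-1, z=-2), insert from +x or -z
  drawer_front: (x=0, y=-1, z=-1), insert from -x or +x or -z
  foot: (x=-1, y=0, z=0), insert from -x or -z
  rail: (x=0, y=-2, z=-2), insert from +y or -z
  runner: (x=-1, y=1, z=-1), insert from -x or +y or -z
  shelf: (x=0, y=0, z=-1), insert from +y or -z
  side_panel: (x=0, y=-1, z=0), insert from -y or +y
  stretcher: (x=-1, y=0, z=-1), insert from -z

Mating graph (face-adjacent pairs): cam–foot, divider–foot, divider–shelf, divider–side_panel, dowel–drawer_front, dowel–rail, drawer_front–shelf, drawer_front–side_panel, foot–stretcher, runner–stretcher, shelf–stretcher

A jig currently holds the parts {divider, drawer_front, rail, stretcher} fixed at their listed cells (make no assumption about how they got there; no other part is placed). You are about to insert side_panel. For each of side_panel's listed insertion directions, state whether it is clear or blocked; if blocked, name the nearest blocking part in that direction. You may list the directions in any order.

-y: ray from side_panel(0, -1, 0) has no placed part ⇒ clear
+y: nearest on ray is divider@(0, 0, 0) ⇒ blocked

+y: blocked by divider; -y: clear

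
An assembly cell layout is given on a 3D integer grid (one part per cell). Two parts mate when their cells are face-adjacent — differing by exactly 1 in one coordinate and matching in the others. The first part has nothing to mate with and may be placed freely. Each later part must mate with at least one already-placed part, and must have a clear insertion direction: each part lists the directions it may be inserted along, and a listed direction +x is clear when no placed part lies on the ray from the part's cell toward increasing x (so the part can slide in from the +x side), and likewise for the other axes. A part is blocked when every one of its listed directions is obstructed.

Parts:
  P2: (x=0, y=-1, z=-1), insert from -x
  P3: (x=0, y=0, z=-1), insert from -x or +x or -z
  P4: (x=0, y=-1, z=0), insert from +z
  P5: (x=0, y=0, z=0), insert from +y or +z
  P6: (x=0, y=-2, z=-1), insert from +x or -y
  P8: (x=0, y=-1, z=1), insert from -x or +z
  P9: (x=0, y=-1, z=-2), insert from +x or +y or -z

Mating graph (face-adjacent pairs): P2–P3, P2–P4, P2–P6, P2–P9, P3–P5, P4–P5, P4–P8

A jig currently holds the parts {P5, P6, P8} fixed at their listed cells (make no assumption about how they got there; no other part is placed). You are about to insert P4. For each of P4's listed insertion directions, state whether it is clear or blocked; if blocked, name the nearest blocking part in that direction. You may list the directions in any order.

+z: nearest on ray is P8@(0, -1, 1) ⇒ blocked

+z: blocked by P8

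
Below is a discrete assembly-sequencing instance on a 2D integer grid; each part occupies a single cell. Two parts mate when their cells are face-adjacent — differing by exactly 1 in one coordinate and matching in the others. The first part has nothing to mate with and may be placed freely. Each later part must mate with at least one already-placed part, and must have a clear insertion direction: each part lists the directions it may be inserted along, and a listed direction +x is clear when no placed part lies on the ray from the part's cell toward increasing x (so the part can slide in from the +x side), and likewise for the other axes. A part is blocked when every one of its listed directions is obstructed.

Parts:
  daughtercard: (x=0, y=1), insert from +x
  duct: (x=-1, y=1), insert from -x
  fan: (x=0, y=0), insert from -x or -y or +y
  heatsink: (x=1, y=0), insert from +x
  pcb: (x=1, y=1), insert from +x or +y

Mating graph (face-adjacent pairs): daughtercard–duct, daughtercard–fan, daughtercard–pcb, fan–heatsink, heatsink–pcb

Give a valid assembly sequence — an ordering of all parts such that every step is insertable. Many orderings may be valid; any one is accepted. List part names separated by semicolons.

fan; daughtercard; duct; pcb; heatsink

1. fan@(0, 0) [-x clear] — {fan}
2. daughtercard@(0, 1) [+x clear] — {daughtercard, fan}
3. duct@(-1, 1) [-x clear] — {daughtercard, duct, fan}
4. pcb@(1, 1) [+x clear] — {daughtercard, duct, fan, pcb}
5. heatsink@(1, 0) [+x clear] — {daughtercard, duct, fan, heatsink, pcb}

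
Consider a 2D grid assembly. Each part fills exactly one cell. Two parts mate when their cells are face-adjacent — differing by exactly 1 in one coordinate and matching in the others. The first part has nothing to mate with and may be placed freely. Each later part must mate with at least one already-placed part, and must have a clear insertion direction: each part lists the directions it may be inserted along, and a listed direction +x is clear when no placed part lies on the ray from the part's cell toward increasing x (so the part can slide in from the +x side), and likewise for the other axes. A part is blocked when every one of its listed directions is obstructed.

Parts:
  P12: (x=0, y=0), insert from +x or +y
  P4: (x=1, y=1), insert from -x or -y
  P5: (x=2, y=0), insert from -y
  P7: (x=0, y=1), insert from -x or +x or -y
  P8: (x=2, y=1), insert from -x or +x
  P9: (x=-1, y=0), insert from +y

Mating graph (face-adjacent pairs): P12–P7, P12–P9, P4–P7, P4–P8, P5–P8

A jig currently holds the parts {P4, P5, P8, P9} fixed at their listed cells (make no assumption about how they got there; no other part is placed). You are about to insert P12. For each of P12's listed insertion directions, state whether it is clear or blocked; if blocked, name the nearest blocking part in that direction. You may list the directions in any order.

+x: nearest on ray is P5@(2, 0) ⇒ blocked
+y: ray from P12(0, 0) has no placed part ⇒ clear

+x: blocked by P5; +y: clear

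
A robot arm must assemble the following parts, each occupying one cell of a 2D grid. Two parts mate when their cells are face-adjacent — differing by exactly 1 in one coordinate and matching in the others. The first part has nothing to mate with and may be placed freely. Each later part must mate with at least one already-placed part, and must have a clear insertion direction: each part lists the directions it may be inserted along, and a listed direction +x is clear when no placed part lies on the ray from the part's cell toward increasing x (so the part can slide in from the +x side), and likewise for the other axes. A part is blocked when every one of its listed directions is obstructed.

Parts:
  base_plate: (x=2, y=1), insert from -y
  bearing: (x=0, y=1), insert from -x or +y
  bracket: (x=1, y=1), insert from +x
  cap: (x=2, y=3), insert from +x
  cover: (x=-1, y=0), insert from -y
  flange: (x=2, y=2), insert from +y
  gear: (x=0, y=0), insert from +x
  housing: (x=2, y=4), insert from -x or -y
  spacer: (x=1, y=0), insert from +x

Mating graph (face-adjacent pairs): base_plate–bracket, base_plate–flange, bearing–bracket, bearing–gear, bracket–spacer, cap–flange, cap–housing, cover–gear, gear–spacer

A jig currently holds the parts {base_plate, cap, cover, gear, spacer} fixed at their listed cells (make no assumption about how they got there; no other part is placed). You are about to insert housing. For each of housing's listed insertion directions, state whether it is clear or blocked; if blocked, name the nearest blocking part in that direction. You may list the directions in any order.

-x: ray from housing(2, 4) has no placed part ⇒ clear
-y: nearest on ray is cap@(2, 3) ⇒ blocked

-x: clear; -y: blocked by cap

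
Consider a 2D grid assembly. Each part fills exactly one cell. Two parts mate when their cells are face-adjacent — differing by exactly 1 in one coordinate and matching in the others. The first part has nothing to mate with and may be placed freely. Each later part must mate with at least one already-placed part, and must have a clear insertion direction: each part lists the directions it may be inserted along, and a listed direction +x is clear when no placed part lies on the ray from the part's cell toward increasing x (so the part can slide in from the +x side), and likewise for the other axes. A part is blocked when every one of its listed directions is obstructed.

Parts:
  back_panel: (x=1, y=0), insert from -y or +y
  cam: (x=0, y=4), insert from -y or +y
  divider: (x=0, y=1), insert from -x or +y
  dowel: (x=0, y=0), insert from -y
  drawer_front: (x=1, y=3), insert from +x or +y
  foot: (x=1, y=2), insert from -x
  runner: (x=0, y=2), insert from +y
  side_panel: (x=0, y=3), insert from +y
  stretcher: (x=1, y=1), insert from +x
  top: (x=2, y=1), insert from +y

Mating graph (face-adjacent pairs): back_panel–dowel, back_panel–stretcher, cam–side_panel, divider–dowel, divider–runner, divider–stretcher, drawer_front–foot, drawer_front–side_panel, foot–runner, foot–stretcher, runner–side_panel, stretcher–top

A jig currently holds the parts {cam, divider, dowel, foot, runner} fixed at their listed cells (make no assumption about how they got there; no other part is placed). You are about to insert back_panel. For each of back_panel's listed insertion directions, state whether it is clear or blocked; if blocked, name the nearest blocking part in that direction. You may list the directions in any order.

+y: blocked by foot; -y: clear

-y: ray from back_panel(1, 0) has no placed part ⇒ clear
+y: nearest on ray is foot@(1, 2) ⇒ blocked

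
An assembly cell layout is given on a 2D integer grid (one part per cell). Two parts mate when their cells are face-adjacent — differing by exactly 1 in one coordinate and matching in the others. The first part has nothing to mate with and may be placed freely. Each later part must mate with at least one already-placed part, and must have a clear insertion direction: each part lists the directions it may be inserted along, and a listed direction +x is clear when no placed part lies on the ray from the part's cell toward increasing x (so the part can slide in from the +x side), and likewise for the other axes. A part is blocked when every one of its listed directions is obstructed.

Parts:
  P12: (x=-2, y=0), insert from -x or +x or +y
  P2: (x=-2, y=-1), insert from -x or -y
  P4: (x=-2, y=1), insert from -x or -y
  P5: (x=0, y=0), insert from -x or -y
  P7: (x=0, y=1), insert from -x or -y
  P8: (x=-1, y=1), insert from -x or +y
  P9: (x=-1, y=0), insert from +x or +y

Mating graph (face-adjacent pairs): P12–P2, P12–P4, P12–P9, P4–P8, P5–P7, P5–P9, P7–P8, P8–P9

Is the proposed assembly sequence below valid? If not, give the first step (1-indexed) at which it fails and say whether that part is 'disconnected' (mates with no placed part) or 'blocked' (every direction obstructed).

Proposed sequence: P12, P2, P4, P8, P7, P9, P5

1. P12@(-2, 0) [-x clear] — {P12}
2. P2@(-2, -1) [-x clear] — {P12, P2}
3. P4@(-2, 1) [-x clear] — {P12, P2, P4}
4. P8@(-1, 1) [+y clear] — {P12, P2, P4, P8}
5. P7@(0, 1) [-y clear] — {P12, P2, P4, P7, P8}
6. P9@(-1, 0) [+x clear] — {P12, P2, P4, P7, P8, P9}
7. P5@(0, 0) [-y clear] — {P12, P2, P4, P5, P7, P8, P9}

Valid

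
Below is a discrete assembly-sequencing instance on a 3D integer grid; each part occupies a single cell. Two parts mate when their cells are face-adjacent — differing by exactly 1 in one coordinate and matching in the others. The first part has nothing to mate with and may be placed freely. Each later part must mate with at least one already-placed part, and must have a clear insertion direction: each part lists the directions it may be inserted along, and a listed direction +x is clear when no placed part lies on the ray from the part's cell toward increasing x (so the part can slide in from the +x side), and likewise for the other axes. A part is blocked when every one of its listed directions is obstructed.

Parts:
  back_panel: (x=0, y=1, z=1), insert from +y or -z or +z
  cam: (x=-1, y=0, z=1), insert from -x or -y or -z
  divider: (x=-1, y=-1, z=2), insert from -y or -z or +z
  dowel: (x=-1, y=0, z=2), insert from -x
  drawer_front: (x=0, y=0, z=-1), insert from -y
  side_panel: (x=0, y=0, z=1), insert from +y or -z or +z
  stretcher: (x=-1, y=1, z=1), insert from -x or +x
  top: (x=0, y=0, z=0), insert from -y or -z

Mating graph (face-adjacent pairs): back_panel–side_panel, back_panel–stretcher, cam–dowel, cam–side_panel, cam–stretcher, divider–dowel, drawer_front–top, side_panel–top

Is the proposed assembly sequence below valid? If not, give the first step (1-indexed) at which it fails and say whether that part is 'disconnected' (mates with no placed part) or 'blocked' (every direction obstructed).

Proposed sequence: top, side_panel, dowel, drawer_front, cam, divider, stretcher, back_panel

1. top@(0, 0, 0) [-y clear] — {top}
2. side_panel@(0, 0, 1) [+y clear] — {side_panel, top}
3. dowel@(-1, 0, 2) — no placed neighbour ⇒ disconnected

Invalid at step 3 (disconnected)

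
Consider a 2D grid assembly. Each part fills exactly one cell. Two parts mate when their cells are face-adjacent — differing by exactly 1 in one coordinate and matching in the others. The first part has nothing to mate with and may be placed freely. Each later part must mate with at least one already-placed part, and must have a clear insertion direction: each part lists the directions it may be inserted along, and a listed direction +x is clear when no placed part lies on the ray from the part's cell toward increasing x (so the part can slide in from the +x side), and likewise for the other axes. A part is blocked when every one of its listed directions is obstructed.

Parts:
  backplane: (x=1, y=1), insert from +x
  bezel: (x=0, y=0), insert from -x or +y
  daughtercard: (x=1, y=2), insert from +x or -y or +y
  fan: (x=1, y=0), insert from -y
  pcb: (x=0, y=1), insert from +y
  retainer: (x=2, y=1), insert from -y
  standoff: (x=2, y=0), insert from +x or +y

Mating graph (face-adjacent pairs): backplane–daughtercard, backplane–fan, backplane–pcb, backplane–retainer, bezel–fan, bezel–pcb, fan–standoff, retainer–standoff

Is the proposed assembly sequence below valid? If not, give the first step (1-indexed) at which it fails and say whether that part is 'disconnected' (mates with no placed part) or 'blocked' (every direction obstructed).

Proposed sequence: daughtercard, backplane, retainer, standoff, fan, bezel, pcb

Valid

1. daughtercard@(1, 2) [+x clear] — {daughtercard}
2. backplane@(1, 1) [+x clear] — {backplane, daughtercard}
3. retainer@(2, 1) [-y clear] — {backplane, daughtercard, retainer}
4. standoff@(2, 0) [+x clear] — {backplane, daughtercard, retainer, standoff}
5. fan@(1, 0) [-y clear] — {backplane, daughtercard, fan, retainer, standoff}
6. bezel@(0, 0) [-x clear] — {backplane, bezel, daughtercard, fan, retainer, standoff}
7. pcb@(0, 1) [+y clear] — {backplane, bezel, daughtercard, fan, pcb, retainer, standoff}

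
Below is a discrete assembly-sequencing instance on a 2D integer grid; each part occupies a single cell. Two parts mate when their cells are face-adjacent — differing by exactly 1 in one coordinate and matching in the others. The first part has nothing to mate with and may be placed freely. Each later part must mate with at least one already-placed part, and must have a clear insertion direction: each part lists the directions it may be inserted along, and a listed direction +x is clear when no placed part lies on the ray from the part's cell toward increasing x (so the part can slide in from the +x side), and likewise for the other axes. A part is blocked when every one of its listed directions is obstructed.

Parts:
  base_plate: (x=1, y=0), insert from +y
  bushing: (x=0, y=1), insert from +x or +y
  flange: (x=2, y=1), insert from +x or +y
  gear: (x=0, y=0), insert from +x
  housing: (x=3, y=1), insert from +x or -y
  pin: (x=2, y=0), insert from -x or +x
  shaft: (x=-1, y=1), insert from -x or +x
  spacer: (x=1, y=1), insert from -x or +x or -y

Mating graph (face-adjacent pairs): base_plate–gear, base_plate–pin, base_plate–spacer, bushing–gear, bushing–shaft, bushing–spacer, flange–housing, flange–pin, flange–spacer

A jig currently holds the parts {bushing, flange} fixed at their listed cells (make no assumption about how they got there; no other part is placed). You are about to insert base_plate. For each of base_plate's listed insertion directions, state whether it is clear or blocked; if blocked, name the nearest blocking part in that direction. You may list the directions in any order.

+y: clear

+y: ray from base_plate(1, 0) has no placed part ⇒ clear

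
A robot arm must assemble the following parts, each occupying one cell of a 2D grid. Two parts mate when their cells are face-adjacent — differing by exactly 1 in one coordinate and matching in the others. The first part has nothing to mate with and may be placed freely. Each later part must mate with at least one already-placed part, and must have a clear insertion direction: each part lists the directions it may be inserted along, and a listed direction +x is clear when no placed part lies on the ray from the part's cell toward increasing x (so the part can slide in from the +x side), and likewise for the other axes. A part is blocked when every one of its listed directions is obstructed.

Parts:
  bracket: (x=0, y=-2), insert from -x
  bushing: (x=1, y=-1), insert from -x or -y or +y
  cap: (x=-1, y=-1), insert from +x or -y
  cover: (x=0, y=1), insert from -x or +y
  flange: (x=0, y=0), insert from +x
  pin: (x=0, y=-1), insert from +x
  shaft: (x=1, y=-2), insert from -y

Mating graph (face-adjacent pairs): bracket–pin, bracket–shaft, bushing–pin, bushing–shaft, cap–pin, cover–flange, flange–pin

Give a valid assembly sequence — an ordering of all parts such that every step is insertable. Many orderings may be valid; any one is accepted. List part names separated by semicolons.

1. bracket@(0, -2) [-x clear] — {bracket}
2. pin@(0, -1) [+x clear] — {bracket, pin}
3. cap@(-1, -1) [-y clear] — {bracket, cap, pin}
4. flange@(0, 0) [+x clear] — {bracket, cap, flange, pin}
5. bushing@(1, -1) [-y clear] — {bracket, bushing, cap, flange, pin}
6. shaft@(1, -2) [-y clear] — {bracket, bushing, cap, flange, pin, shaft}
7. cover@(0, 1) [-x clear] — {bracket, bushing, cap, cover, flange, pin, shaft}

bracket; pin; cap; flange; bushing; shaft; cover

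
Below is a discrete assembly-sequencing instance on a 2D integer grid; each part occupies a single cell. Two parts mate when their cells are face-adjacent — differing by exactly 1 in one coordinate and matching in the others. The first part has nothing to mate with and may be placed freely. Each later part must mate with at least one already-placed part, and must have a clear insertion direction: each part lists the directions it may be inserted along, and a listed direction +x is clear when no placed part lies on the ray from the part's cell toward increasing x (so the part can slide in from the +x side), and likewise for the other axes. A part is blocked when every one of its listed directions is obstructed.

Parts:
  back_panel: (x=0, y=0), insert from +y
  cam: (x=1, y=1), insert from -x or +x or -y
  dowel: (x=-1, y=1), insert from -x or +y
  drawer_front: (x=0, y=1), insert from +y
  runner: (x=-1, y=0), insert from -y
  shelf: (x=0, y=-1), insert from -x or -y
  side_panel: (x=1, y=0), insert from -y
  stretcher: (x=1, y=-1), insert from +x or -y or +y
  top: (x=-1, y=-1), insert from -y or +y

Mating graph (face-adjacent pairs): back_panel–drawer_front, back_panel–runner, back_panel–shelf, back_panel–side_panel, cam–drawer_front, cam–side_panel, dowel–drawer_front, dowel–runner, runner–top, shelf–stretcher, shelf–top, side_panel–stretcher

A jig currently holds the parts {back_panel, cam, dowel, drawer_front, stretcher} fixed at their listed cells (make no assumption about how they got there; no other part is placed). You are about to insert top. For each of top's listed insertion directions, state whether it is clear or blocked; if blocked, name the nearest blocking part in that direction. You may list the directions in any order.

+y: blocked by dowel; -y: clear

-y: ray from top(-1, -1) has no placed part ⇒ clear
+y: nearest on ray is dowel@(-1, 1) ⇒ blocked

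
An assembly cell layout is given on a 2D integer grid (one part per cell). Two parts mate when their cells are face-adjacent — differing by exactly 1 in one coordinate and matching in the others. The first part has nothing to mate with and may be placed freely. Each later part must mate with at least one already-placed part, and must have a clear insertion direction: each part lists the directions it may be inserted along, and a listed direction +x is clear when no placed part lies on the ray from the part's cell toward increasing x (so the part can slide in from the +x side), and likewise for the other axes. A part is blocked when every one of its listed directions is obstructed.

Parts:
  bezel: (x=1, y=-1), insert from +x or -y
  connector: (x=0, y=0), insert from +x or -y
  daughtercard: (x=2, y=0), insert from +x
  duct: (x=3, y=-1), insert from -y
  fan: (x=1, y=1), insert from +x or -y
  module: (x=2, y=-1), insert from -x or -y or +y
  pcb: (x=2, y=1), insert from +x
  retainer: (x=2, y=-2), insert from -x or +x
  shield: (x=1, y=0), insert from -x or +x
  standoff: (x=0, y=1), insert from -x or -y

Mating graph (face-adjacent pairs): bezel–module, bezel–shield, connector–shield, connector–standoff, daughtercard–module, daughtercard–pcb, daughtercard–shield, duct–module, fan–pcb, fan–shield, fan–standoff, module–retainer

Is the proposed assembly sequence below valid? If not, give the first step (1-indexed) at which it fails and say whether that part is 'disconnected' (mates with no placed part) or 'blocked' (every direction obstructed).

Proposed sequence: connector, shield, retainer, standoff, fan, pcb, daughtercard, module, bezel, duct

Invalid at step 3 (disconnected)

1. connector@(0, 0) [+x clear] — {connector}
2. shield@(1, 0) [+x clear] — {connector, shield}
3. retainer@(2, -2) — no placed neighbour ⇒ disconnected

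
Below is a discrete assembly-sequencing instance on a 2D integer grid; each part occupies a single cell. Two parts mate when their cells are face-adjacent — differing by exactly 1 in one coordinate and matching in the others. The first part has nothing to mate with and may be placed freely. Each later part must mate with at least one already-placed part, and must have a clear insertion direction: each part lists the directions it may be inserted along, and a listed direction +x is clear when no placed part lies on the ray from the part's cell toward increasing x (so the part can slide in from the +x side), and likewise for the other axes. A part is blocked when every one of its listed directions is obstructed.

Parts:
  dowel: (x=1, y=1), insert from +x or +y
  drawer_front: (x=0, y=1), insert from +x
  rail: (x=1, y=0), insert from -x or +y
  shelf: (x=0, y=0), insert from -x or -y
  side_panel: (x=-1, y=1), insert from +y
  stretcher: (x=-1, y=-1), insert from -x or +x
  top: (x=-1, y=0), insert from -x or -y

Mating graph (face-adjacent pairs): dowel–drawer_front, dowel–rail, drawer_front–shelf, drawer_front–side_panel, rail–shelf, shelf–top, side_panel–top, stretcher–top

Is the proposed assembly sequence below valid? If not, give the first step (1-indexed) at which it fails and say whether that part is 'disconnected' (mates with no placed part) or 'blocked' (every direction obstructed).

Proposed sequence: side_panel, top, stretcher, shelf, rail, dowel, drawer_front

Invalid at step 7 (blocked)

1. side_panel@(-1, 1) [+y clear] — {side_panel}
2. top@(-1, 0) [-x clear] — {side_panel, top}
3. stretcher@(-1, -1) [-x clear] — {side_panel, stretcher, top}
4. shelf@(0, 0) [-y clear] — {shelf, side_panel, stretcher, top}
5. rail@(1, 0) [+y clear] — {rail, shelf, side_panel, stretcher, top}
6. dowel@(1, 1) [+x clear] — {dowel, rail, shelf, side_panel, stretcher, top}
7. drawer_front@(0, 1) — +x all obstructed ⇒ blocked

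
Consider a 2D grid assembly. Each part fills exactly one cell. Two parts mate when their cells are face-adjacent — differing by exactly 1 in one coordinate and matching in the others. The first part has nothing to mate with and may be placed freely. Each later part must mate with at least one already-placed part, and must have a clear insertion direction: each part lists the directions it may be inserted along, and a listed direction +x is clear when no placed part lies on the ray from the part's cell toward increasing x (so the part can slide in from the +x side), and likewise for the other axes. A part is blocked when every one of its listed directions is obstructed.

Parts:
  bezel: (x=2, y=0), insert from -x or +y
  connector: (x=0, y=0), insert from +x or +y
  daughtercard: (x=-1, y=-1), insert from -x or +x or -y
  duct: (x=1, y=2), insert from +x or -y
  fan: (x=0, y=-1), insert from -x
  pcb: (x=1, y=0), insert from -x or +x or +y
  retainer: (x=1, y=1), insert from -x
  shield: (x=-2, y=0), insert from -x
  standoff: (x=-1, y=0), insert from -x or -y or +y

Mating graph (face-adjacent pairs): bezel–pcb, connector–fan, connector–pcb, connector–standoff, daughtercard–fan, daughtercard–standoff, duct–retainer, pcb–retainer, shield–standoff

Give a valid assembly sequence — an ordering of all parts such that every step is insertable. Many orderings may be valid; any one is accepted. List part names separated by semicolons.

shield; standoff; connector; fan; daughtercard; pcb; bezel; retainer; duct

1. shield@(-2, 0) [-x clear] — {shield}
2. standoff@(-1, 0) [-y clear] — {shield, standoff}
3. connector@(0, 0) [+x clear] — {connector, shield, standoff}
4. fan@(0, -1) [-x clear] — {connector, fan, shield, standoff}
5. daughtercard@(-1, -1) [-x clear] — {connector, daughtercard, fan, shield, standoff}
6. pcb@(1, 0) [+x clear] — {connector, daughtercard, fan, pcb, shield, standoff}
7. bezel@(2, 0) [+y clear] — {bezel, connector, daughtercard, fan, pcb, shield, standoff}
8. retainer@(1, 1) [-x clear] — {bezel, connector, daughtercard, fan, pcb, retainer, shield, standoff}
9. duct@(1, 2) [+x clear] — {bezel, connector, daughtercard, duct, fan, pcb, retainer, shield, standoff}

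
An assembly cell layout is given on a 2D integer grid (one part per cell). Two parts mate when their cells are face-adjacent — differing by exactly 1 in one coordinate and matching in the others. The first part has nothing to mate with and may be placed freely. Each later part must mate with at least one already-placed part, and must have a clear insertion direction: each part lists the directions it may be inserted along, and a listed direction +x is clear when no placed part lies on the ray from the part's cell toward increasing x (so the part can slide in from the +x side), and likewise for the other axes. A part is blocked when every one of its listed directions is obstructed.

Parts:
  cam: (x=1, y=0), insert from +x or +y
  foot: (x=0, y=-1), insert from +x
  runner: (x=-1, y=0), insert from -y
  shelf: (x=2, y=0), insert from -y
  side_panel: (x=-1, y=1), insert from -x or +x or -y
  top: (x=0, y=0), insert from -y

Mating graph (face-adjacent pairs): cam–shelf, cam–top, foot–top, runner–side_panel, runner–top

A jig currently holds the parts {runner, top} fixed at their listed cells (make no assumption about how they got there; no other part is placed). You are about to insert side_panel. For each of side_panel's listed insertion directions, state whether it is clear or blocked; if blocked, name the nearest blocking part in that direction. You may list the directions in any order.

-x: ray from side_panel(-1, 1) has no placed part ⇒ clear
+x: ray from side_panel(-1, 1) has no placed part ⇒ clear
-y: nearest on ray is runner@(-1, 0) ⇒ blocked

+x: clear; -x: clear; -y: blocked by runner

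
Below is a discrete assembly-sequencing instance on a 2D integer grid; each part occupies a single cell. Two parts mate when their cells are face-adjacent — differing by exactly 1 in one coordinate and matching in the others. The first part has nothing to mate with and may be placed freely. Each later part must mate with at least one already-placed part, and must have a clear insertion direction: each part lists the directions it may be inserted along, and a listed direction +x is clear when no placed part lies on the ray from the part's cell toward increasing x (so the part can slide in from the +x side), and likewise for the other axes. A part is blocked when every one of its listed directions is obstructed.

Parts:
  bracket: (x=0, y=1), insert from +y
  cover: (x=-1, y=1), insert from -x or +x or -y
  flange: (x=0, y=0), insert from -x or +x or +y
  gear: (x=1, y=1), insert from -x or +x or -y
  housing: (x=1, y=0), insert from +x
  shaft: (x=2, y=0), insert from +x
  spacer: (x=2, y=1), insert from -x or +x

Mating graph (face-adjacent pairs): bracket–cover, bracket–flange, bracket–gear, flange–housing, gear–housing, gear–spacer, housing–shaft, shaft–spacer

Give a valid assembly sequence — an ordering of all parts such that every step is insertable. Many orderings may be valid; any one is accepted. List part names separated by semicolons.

1. spacer@(2, 1) [-x clear] — {spacer}
2. gear@(1, 1) [-x clear] — {gear, spacer}
3. housing@(1, 0) [+x clear] — {gear, housing, spacer}
4. shaft@(2, 0) [+x clear] — {gear, housing, shaft, spacer}
5. bracket@(0, 1) [+y clear] — {bracket, gear, housing, shaft, spacer}
6. cover@(-1, 1) [-x clear] — {bracket, cover, gear, housing, shaft, spacer}
7. flange@(0, 0) [-x clear] — {bracket, cover, flange, gear, housing, shaft, spacer}

spacer; gear; housing; shaft; bracket; cover; flange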